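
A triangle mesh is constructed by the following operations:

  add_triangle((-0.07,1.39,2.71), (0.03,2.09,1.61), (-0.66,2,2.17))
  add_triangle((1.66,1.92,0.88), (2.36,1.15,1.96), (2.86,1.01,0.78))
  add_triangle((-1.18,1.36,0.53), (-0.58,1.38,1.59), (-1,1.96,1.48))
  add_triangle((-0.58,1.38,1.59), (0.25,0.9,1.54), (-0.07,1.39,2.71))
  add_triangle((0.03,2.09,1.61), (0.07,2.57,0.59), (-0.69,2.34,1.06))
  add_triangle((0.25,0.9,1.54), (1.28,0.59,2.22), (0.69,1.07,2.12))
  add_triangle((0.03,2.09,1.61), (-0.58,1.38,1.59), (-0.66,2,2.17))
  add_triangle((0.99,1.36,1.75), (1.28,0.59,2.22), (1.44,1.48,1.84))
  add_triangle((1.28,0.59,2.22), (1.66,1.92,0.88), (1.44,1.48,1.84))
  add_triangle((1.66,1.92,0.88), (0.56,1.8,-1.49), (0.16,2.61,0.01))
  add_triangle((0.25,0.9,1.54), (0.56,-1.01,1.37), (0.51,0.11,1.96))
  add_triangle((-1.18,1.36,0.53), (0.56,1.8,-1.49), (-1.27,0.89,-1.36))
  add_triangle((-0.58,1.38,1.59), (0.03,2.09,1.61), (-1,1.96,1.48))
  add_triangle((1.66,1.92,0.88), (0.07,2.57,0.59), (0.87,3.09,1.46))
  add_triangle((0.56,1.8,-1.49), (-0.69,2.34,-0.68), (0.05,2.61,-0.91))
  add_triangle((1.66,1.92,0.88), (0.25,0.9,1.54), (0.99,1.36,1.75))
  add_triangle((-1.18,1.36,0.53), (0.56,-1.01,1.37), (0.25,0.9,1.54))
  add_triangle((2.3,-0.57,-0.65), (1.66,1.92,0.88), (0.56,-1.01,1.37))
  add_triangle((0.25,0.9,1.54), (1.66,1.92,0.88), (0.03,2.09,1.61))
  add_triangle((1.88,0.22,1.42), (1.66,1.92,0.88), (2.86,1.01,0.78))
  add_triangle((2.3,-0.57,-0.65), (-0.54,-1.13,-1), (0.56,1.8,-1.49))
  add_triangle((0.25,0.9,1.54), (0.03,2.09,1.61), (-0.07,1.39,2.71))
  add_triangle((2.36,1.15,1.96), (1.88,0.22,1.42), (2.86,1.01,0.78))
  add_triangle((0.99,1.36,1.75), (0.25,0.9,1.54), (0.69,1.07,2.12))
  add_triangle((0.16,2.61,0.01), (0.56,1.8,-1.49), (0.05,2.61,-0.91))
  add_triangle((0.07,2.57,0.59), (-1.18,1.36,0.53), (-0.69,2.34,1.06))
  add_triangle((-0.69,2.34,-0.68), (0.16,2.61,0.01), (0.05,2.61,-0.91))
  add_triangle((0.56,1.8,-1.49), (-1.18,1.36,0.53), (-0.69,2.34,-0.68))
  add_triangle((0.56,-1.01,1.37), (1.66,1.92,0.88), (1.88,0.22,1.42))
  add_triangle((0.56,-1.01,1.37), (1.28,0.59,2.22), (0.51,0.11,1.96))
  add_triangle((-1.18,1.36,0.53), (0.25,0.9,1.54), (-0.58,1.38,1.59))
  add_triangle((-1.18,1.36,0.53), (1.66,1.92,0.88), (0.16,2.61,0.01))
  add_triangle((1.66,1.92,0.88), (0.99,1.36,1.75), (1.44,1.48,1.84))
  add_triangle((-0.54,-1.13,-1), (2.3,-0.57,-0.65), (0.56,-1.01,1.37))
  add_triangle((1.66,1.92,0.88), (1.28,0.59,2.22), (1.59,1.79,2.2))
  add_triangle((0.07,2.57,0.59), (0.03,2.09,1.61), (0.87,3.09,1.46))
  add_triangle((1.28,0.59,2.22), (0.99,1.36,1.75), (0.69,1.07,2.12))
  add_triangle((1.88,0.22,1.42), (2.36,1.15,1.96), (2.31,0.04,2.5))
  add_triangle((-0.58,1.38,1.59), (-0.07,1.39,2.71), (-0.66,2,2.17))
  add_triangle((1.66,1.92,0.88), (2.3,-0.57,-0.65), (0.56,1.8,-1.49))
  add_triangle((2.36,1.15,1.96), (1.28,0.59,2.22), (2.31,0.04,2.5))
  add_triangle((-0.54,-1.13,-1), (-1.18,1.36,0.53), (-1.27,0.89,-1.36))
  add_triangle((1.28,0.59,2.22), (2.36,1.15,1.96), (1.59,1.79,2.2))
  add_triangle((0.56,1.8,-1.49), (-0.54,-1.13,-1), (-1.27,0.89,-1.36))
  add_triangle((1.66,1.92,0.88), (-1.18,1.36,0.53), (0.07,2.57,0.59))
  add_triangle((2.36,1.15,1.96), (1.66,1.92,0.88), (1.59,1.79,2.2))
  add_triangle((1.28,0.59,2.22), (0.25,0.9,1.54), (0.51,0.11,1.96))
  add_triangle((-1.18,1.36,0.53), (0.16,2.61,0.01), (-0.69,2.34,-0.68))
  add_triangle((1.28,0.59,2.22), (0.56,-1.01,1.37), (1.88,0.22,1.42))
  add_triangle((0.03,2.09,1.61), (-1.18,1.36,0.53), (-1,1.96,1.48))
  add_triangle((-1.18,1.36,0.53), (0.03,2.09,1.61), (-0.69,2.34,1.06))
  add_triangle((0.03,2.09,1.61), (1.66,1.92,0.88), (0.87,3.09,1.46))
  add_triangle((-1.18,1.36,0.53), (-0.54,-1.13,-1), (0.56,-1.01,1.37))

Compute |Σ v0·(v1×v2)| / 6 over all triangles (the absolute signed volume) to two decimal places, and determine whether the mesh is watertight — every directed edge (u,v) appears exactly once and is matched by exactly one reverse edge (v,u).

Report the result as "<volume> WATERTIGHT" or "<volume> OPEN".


Per-triangle v0·(v1×v2)/6:
  t1: +0.3735
  t2: +0.7724
  t3: +0.0669
  t4: -0.1007
  t5: +0.3589
  t6: +0.0229
  t7: +0.0051
  t8: +0.1325
  t9: +0.1861
  t10: +1.1750
  t11: -0.0006
  t12: +1.0681
  t13: +0.1950
  t14: +0.3691
  t15: +0.2446
  t16: +0.1234
  t17: +0.4974
  t18: +1.8164
  t19: +0.5309
  t20: -0.6672
  t21: +1.5018
  t22: +0.1619
  t23: +0.4154
  t24: +0.0606
  t25: +0.2516
  t26: +0.2022
  t27: +0.3006
  t28: -0.0998
  t29: -0.3861
  t30: +0.2803
  t31: -0.0794
  t32: +0.8317
  t33: +0.1269
  t34: +1.1253
  t35: -0.3134
  t36: +0.3891
  t37: +0.1727
  t38: +0.2196
  t39: +0.0619
  t40: +2.1928
  t41: +0.4863
  t42: +0.5251
  t43: +0.4737
  t44: +0.8629
  t45: -0.3789
  t46: +0.5835
  t47: +0.2096
  t48: +0.5689
  t49: +0.5530
  t50: +0.1729
  t51: +0.1798
  t52: +0.3510
  t53: +0.6479
Σ = +19.8208 → |volume| = 19.82

Directed edges: 159 total; 3 unmatched, e.g. (2.31,0.04,2.5)→(1.88,0.22,1.42) → open.

19.82 OPEN


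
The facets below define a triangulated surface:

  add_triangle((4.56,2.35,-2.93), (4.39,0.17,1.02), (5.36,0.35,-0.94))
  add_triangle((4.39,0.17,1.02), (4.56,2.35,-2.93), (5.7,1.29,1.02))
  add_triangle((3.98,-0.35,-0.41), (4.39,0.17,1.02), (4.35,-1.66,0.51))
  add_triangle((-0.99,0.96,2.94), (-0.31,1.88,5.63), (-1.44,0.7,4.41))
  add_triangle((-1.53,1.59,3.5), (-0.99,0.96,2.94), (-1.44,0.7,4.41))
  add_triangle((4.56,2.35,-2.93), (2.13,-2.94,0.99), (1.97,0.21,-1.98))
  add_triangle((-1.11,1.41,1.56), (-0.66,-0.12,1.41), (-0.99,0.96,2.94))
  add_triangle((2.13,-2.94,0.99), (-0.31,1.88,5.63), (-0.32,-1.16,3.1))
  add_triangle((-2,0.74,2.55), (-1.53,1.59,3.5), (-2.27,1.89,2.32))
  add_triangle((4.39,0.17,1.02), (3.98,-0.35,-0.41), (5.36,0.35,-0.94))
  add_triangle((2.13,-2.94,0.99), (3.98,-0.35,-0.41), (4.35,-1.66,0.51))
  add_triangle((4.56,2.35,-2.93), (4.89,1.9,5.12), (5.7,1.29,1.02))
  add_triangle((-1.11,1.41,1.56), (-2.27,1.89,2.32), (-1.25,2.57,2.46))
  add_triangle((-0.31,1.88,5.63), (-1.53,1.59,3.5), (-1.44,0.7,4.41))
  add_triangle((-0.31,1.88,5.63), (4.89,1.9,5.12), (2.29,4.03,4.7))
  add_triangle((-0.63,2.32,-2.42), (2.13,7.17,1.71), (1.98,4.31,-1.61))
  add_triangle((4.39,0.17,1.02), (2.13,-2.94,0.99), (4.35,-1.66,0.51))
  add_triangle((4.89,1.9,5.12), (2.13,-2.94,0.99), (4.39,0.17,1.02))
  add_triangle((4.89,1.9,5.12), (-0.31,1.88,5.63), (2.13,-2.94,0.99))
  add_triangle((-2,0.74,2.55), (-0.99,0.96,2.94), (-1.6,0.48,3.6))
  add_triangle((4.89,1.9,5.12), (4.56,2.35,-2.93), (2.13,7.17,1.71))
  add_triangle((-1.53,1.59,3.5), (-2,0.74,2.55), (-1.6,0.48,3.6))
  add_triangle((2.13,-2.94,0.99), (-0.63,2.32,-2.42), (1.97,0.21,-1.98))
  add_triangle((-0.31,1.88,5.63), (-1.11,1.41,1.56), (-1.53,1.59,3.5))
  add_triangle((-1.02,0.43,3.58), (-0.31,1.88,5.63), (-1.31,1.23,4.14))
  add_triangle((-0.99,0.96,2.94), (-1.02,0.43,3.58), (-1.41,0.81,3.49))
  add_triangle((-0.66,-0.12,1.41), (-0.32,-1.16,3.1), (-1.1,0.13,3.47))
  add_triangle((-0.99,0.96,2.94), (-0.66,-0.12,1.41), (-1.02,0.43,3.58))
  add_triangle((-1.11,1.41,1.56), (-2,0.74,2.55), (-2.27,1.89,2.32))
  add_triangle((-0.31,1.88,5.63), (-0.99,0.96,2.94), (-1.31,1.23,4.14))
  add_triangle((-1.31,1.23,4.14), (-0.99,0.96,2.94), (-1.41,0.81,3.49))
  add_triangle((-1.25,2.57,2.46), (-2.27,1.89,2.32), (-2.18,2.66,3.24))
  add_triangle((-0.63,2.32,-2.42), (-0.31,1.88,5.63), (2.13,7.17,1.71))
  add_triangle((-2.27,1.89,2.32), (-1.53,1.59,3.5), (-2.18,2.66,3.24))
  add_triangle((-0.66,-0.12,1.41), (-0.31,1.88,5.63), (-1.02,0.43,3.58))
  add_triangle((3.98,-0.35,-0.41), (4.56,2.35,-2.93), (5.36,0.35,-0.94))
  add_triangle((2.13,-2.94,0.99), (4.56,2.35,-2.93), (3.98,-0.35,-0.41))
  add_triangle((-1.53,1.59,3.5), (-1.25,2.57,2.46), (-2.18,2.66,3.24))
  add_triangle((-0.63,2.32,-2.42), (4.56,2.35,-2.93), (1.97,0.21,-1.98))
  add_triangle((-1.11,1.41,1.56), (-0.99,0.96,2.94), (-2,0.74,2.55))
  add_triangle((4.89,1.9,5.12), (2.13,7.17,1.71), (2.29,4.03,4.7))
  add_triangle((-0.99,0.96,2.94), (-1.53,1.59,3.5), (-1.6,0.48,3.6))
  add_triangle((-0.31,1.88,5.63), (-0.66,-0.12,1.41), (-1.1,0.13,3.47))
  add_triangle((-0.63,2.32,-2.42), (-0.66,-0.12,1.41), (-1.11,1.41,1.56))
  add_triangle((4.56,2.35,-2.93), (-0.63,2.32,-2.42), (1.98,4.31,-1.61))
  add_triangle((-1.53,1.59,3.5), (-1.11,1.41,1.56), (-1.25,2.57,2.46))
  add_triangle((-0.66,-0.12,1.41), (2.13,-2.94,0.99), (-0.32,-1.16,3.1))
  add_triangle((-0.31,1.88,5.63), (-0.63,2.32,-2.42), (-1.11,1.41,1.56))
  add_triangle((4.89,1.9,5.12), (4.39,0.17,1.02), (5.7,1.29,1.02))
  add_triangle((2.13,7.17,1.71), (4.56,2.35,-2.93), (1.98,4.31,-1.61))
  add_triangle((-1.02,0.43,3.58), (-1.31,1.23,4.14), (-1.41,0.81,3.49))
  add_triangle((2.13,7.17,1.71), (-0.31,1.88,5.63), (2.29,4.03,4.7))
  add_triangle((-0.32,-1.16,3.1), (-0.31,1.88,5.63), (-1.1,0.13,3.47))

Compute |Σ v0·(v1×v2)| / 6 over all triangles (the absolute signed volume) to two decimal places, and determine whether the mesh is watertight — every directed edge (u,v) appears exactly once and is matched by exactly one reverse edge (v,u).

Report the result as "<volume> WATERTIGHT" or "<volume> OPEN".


Per-triangle v0·(v1×v2)/6:
  t1: +3.0594
  t2: +2.6372
  t3: +1.6009
  t4: -0.5759
  t5: -0.1176
  t6: +3.6350
  t7: +0.2480
  t8: +4.9579
  t9: +0.7383
  t10: +0.9452
  t11: +0.7246
  t12: +8.1383
  t13: -0.0289
  t14: +1.4427
  t15: +11.4859
  t16: +6.6444
  t17: +1.7696
  t18: +9.4297
  t19: +16.2622
  t20: -0.3714
  t21: +39.5797
  t22: +0.5903
  t23: +0.7210
  t24: +0.7108
  t25: +0.6595
  t26: -0.1150
  t27: +0.2235
  t28: +0.1198
  t29: -0.2420
  t30: +0.0964
  t31: +0.0276
  t32: +0.2075
  t33: +11.2544
  t34: +0.4979
  t35: +0.0379
  t36: +0.6327
  t37: +2.2853
  t38: +0.5260
  t39: +3.1642
  t40: -0.5302
  t41: +13.2320
  t42: +0.2047
  t43: +0.0582
  t44: +0.4504
  t45: +6.3834
  t46: -0.2912
  t47: +0.2129
  t48: +2.3692
  t49: +3.4977
  t50: +9.2556
  t51: +0.1513
  t52: +10.6471
  t53: +1.7281
Σ = +180.9723 → |volume| = 180.97

Directed edges: 159 total; 3 unmatched, e.g. (2.13,-2.94,0.99)→(-0.63,2.32,-2.42) → open.

180.97 OPEN


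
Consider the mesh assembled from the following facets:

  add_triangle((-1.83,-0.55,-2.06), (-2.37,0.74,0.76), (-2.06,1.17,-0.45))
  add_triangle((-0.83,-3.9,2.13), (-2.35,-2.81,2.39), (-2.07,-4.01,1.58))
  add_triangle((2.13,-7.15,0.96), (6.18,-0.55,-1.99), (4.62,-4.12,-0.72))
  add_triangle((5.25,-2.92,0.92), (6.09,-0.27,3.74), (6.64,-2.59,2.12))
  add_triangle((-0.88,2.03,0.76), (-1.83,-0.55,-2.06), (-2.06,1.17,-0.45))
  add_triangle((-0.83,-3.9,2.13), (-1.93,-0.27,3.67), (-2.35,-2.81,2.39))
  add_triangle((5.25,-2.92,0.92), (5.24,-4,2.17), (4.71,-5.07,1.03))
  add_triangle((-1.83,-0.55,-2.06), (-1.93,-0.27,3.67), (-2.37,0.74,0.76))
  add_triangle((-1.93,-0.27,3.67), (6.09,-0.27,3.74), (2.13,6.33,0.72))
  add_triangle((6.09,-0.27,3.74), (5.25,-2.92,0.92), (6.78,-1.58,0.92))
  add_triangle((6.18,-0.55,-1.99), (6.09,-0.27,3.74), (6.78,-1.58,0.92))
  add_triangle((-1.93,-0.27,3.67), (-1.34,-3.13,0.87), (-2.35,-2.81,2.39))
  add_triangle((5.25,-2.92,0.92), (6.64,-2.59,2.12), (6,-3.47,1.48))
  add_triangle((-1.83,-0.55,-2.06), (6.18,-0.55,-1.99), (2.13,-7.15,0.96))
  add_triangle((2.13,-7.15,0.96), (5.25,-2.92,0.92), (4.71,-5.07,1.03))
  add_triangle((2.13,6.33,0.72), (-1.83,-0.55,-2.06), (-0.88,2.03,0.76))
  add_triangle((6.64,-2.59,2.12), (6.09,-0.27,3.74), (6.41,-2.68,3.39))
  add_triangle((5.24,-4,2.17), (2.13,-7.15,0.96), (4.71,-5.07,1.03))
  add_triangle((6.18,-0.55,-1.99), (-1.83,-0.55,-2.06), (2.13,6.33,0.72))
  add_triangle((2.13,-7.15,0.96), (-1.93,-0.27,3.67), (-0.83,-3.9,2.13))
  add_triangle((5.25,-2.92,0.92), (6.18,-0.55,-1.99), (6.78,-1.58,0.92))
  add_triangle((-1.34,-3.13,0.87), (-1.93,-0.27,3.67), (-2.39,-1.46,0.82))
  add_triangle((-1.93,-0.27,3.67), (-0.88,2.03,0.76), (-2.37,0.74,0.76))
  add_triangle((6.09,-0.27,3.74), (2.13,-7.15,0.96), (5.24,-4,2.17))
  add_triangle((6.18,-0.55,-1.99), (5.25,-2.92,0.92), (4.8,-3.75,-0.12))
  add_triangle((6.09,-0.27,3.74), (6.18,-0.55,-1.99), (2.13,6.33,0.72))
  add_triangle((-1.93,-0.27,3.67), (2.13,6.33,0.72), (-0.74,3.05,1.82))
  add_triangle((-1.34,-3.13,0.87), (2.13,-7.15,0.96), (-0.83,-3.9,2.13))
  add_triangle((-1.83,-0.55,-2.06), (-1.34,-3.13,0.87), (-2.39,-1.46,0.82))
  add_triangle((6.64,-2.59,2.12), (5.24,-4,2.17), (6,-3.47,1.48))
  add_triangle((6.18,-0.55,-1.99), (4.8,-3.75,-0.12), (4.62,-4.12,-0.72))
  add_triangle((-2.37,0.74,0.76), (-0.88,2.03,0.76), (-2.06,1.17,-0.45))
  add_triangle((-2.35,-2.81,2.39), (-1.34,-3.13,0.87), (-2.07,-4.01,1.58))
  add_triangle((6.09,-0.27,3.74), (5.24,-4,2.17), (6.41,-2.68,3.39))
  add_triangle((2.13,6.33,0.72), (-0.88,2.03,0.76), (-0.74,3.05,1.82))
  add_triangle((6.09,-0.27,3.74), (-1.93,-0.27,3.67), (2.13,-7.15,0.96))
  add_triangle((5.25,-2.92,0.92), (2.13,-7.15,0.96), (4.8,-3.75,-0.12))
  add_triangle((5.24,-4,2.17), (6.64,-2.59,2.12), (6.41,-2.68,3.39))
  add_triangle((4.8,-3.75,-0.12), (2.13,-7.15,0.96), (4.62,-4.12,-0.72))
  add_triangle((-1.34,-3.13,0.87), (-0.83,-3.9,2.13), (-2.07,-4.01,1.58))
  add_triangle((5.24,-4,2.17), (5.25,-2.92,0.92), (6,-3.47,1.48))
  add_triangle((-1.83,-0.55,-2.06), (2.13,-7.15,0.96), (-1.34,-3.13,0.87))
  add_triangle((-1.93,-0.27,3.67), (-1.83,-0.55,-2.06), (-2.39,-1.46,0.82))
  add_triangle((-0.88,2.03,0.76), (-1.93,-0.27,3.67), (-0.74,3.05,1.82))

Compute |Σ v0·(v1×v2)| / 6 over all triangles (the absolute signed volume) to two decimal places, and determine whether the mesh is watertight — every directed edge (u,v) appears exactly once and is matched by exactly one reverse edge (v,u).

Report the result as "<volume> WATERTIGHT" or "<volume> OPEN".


239.77 WATERTIGHT

Per-triangle v0·(v1×v2)/6:
  t1: +1.0427
  t2: +1.3711
  t3: -0.7838
  t4: +0.0288
  t5: +0.3526
  t6: +2.9704
  t7: +2.4894
  t8: +2.2638
  t9: +31.4479
  t10: +5.8553
  t11: +6.6040
  t12: -0.6281
  t13: +0.5248
  t14: +20.2018
  t15: -0.1899
  t16: +4.2121
  t17: +3.4874
  t18: +4.5412
  t19: +16.7580
  t20: +4.7765
  t21: +5.2138
  t22: +2.9179
  t23: +2.2801
  t24: +6.1740
  t25: +5.3329
  t26: +37.8893
  t27: +4.0379
  t28: +3.2825
  t29: +2.3820
  t30: +1.5644
  t31: +2.8187
  t32: +0.8694
  t33: -0.0180
  t34: -0.4585
  t35: +1.4432
  t36: +34.8960
  t37: +5.5714
  t38: +2.8093
  t39: +3.0669
  t40: +0.3966
  t41: +0.2616
  t42: +6.8470
  t43: +1.6537
  t44: +1.2124
Σ = +239.7708 → |volume| = 239.77

Directed edges: 132 total, each appears once with its reverse present → watertight.


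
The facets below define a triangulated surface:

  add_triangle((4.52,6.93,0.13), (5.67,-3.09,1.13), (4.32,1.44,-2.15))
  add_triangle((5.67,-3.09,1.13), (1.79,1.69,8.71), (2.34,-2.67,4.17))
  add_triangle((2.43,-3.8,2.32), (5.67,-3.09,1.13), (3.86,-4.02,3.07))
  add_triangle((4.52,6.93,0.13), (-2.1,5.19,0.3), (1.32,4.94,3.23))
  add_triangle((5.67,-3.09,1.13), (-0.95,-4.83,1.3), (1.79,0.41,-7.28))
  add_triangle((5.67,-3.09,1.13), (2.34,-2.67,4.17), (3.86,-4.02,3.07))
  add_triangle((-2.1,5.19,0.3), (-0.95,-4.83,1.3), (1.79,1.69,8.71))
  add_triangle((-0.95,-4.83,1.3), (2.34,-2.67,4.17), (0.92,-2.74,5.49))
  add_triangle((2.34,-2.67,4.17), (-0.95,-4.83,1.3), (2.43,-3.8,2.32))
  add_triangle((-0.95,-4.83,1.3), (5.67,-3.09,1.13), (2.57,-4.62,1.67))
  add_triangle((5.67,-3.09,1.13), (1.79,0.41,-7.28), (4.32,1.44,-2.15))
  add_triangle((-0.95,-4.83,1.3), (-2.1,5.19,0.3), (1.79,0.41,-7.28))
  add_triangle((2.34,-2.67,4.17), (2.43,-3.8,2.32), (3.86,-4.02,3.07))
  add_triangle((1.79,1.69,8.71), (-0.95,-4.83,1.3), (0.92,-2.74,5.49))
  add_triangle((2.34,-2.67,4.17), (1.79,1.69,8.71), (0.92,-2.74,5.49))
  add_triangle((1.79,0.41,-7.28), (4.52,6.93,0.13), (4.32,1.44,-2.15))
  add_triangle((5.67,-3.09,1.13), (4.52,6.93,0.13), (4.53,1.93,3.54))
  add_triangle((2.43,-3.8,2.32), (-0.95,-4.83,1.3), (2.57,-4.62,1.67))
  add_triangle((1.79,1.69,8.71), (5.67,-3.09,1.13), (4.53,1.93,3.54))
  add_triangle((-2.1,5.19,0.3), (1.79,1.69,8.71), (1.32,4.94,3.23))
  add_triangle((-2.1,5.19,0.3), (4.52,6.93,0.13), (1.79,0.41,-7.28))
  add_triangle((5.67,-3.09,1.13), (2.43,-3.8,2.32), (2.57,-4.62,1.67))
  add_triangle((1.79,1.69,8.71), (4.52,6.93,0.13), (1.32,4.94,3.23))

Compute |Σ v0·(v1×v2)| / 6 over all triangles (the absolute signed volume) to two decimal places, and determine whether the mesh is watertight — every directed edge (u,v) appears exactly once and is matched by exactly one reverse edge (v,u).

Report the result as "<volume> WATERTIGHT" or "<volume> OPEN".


Per-triangle v0·(v1×v2)/6:
  t1: +23.9633
  t2: +20.3391
  t3: +2.0582
  t4: +19.4308
  t5: +36.6430
  t6: +3.6748
  t7: +25.0155
  t8: +6.9081
  t9: +5.8360
  t10: +1.3201
  t11: +23.4400
  t12: +15.6770
  t13: +1.8273
  t14: +5.1871
  t15: +9.2439
  t16: +24.6285
  t17: +26.6136
  t18: +2.5417
  t19: +28.0800
  t20: +18.4235
  t21: +45.8133
  t22: +2.8761
  t23: +21.5571
Σ = +371.0981 → |volume| = 371.10

Directed edges: 69 total; 3 unmatched, e.g. (4.52,6.93,0.13)→(4.53,1.93,3.54) → open.

371.10 OPEN


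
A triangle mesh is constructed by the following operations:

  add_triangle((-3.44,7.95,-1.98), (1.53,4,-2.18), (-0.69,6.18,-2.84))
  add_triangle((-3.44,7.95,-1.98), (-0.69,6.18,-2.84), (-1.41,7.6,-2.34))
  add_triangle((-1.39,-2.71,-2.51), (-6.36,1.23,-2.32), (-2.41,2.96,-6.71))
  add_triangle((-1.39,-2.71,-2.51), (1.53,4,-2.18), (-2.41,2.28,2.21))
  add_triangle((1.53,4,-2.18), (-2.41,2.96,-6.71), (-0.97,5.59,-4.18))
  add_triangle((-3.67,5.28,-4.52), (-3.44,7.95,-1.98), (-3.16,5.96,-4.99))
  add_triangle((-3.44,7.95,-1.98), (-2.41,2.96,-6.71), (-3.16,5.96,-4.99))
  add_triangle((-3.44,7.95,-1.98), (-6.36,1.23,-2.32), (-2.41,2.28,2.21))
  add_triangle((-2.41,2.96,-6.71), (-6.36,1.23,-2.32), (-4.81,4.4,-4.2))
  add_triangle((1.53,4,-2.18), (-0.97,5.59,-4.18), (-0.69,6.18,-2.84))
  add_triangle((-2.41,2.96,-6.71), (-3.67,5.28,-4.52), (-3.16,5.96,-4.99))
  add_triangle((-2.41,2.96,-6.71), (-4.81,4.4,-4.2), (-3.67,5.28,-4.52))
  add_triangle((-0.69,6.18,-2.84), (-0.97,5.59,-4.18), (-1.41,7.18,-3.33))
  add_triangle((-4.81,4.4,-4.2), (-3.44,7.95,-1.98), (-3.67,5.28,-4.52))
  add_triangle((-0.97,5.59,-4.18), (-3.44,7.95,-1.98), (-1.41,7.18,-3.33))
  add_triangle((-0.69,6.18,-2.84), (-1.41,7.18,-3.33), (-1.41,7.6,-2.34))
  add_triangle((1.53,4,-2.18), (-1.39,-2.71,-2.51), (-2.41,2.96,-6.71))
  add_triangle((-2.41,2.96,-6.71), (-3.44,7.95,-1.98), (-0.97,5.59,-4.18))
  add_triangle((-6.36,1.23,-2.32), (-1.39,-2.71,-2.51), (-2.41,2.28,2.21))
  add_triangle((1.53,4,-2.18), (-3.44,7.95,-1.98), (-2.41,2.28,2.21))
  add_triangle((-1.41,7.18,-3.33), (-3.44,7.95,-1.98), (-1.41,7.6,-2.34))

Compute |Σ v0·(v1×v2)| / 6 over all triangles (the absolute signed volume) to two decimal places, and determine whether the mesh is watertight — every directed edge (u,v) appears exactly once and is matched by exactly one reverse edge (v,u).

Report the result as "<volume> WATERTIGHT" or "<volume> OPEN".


Per-triangle v0·(v1×v2)/6:
  t1: +2.5083
  t2: -2.0623
  t3: +23.7062
  t4: -9.5372
  t5: +7.8846
  t6: +3.9671
  t7: -0.6464
  t8: +25.2479
  t9: +14.9811
  t10: +3.4019
  t11: +3.5764
  t12: +6.3028
  t13: +0.9987
  t14: +6.6432
  t15: +3.3080
  t16: +0.7398
  t17: +8.2142
  t18: +15.6369
  t19: +5.9029
  t20: +9.7693
  t21: +2.8322
Σ = +133.3755 → |volume| = 133.38

Directed edges: 63 total; 3 unmatched, e.g. (-3.44,7.95,-1.98)→(-6.36,1.23,-2.32) → open.

133.38 OPEN


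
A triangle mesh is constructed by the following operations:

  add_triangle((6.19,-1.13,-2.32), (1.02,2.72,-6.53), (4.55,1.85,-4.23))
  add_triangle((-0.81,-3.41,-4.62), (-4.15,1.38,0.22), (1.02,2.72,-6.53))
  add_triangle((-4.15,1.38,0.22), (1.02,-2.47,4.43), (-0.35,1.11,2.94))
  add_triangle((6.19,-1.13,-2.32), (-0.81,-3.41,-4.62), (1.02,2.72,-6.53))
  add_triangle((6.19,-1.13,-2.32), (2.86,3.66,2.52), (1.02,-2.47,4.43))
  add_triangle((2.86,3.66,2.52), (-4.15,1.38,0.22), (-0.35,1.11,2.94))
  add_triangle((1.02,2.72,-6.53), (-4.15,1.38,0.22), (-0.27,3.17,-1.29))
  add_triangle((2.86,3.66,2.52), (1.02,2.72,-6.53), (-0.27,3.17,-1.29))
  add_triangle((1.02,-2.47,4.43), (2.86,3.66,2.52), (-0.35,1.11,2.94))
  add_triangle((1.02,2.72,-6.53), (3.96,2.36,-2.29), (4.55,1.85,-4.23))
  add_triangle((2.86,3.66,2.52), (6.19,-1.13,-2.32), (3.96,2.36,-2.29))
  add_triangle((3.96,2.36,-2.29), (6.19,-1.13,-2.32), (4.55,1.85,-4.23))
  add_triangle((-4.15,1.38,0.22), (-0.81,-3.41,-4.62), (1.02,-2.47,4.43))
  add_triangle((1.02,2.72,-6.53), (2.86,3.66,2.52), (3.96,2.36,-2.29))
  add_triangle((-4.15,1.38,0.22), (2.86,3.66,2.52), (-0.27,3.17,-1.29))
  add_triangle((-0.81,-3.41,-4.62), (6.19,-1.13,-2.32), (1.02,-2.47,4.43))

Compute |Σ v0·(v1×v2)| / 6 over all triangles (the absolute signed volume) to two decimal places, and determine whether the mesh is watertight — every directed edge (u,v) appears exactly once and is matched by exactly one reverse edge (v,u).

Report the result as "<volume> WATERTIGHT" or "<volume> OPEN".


Per-triangle v0·(v1×v2)/6:
  t1: +9.4319
  t2: +26.3470
  t3: +7.3874
  t4: +37.3274
  t5: +29.2258
  t6: +7.4813
  t7: +11.0370
  t8: +11.7391
  t9: +8.4680
  t10: +5.6067
  t11: +14.9009
  t12: +5.8014
  t13: +18.2838
  t14: +13.4852
  t15: +9.8517
  t16: +29.2642
Σ = +245.6387 → |volume| = 245.64

Directed edges: 48 total, each appears once with its reverse present → watertight.

245.64 WATERTIGHT


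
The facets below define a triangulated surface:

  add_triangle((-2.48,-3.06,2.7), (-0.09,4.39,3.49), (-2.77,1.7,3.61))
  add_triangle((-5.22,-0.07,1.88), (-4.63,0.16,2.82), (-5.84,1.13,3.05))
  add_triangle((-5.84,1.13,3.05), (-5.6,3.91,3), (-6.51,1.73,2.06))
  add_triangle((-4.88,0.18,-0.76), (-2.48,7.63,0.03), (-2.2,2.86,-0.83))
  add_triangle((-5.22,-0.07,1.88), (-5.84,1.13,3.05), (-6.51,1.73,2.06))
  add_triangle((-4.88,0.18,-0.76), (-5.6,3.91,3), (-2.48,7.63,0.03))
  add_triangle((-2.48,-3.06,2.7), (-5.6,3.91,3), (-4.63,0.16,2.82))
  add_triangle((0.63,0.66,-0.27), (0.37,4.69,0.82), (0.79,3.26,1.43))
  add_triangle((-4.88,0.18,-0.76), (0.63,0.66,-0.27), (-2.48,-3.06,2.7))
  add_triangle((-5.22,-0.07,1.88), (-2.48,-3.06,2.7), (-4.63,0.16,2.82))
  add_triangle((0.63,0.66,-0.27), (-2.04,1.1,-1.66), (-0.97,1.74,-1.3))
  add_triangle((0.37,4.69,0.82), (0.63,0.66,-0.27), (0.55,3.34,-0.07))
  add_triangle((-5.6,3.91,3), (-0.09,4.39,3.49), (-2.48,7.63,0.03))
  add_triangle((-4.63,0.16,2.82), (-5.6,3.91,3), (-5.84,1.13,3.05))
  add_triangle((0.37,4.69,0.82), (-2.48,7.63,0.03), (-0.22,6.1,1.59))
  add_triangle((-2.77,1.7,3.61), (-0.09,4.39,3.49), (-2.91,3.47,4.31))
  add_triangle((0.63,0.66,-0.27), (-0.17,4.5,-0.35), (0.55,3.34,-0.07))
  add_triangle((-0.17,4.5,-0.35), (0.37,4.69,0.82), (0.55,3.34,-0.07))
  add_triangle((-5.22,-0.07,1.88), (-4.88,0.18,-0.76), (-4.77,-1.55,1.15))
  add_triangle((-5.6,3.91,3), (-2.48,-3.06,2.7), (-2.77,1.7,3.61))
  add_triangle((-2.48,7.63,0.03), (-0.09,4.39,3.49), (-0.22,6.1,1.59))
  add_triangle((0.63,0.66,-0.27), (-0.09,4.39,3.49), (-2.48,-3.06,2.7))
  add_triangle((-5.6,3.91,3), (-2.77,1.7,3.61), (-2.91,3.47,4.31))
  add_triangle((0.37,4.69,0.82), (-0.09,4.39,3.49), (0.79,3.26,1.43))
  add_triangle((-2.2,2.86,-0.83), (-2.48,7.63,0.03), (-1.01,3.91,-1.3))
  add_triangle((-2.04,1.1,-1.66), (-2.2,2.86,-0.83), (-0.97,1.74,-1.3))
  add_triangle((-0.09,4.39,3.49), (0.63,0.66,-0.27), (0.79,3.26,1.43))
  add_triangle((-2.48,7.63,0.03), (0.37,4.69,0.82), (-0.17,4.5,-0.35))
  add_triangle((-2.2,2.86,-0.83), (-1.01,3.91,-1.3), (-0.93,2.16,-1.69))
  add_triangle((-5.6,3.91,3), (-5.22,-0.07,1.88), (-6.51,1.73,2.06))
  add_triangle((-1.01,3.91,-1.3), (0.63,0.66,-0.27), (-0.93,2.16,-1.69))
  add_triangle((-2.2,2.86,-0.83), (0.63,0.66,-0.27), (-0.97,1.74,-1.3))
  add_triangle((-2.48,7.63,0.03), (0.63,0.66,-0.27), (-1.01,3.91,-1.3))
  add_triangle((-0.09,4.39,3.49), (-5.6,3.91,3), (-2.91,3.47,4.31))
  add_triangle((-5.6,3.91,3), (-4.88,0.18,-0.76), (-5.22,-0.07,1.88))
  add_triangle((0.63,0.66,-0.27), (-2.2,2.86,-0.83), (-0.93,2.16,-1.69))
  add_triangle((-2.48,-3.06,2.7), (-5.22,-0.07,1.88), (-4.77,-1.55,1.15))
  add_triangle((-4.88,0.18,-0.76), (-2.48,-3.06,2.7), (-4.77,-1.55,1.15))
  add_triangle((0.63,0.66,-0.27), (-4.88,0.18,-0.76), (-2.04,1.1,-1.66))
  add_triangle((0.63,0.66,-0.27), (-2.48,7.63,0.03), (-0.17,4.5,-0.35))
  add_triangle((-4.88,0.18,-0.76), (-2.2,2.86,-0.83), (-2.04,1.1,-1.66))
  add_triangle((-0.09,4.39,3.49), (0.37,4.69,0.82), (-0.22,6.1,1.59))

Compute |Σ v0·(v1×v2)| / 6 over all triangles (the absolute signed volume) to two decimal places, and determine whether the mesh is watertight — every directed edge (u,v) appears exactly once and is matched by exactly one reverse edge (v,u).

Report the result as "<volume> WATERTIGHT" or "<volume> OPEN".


Per-triangle v0·(v1×v2)/6:
  t1: +6.0698
  t2: +1.0286
  t3: +3.7207
  t4: +3.9290
  t5: +1.7960
  t6: +22.4876
  t7: +2.4142
  t8: +0.5490
  t9: -0.7715
  t10: +3.3839
  t11: +0.1503
  t12: +0.2091
  t13: +24.1922
  t14: +1.1597
  t15: +1.9759
  t16: +1.5865
  t17: +0.2041
  t18: +0.5230
  t19: +3.3761
  t20: +9.2085
  t21: +5.1220
  t22: +0.9382
  t23: +3.4548
  t24: +1.4272
  t25: +2.4041
  t26: +0.6879
  t27: +0.0488
  t28: +2.2034
  t29: +0.9547
  t30: -2.5411
  t31: +0.5192
  t32: +0.4174
  t33: +1.3222
  t34: +6.4907
  t35: +8.9384
  t36: -0.5492
  t37: +3.8315
  t38: +0.5195
  t39: -0.4391
  t40: +0.0532
  t41: +2.6276
  t42: +1.3137
Σ = +126.9377 → |volume| = 126.94

Directed edges: 126 total, each appears once with its reverse present → watertight.

126.94 WATERTIGHT


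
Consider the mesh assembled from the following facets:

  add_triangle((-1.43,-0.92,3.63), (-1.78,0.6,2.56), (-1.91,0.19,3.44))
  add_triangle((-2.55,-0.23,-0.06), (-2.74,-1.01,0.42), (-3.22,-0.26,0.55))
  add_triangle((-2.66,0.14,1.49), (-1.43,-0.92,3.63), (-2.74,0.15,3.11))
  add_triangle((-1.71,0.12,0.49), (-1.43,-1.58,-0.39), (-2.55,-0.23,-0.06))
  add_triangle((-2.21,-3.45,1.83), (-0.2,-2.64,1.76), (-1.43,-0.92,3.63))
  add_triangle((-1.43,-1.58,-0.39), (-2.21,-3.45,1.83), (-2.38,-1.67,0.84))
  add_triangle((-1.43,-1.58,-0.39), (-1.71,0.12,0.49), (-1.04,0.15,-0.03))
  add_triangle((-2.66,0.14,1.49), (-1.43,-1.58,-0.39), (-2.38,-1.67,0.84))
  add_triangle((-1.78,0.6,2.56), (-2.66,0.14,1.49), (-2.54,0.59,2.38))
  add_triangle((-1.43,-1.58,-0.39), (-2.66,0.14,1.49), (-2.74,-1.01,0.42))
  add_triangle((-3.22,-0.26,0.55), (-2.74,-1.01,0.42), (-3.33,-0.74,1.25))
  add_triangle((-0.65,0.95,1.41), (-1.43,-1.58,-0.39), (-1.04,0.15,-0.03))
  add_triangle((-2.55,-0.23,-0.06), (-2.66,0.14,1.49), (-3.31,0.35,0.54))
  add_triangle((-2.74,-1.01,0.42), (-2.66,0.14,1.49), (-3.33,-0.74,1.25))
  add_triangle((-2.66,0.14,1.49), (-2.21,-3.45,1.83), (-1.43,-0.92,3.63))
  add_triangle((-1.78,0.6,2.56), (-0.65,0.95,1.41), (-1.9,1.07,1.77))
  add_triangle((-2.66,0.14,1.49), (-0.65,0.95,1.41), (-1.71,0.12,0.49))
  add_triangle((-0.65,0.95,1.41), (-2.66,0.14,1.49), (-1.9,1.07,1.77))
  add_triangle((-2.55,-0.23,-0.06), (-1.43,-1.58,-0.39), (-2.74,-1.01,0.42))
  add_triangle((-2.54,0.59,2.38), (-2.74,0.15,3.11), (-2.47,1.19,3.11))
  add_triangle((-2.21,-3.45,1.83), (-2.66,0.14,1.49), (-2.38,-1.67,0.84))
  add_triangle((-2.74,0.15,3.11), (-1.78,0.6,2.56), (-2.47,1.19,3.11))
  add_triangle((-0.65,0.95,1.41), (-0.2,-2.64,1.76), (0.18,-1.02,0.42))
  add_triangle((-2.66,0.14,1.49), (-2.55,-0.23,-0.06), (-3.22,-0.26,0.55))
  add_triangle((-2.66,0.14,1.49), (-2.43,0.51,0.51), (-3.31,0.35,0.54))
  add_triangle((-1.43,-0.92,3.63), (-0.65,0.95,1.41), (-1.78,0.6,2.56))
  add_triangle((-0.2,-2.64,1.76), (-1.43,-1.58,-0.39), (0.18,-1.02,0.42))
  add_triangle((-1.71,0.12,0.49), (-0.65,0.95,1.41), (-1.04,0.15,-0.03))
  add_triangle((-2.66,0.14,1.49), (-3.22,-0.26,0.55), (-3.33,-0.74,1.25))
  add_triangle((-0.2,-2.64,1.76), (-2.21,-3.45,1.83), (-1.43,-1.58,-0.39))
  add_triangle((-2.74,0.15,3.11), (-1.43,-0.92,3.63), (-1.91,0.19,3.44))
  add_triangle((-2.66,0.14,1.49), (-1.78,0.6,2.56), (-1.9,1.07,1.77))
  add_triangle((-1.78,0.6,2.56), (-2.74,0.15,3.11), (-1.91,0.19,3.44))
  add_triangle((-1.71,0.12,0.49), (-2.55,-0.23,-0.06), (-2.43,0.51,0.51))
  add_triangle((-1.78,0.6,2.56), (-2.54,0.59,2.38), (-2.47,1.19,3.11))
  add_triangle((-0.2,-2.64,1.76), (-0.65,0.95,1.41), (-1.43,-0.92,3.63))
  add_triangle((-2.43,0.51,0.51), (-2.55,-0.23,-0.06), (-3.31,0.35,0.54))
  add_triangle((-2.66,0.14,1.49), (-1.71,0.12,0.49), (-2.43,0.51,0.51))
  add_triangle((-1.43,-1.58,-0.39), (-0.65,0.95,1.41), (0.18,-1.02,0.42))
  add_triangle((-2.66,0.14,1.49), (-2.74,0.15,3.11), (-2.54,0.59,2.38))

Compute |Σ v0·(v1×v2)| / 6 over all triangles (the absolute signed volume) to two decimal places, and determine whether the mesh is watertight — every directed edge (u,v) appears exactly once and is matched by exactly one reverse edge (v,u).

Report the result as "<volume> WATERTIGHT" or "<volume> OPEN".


Per-triangle v0·(v1×v2)/6:
  t1: -0.0764
  t2: +0.2091
  t3: +0.7023
  t4: -0.2855
  t5: +2.8678
  t6: +0.9142
  t7: +0.1746
  t8: +0.5860
  t9: -0.1013
  t10: +0.2086
  t11: +0.3005
  t12: -0.3906
  t13: +0.3282
  t14: -0.1375
  t15: +4.2116
  t16: +0.2693
  t17: +0.2039
  t18: -0.1633
  t19: +0.4143
  t20: +0.3054
  t21: +1.2509
  t22: +0.1896
  t23: +0.1487
  t24: +0.0810
  t25: +0.1563
  t26: +0.5388
  t27: +0.3133
  t28: +0.1114
  t29: +0.3916
  t30: +0.9665
  t31: +0.6582
  t32: +0.5137
  t33: +0.2709
  t34: -0.0982
  t35: -0.1699
  t36: +0.2647
  t37: +0.0351
  t38: -0.0679
  t39: -0.6086
  t40: +0.3162
Σ = +15.8036 → |volume| = 15.80

Directed edges: 120 total, each appears once with its reverse present → watertight.

15.80 WATERTIGHT


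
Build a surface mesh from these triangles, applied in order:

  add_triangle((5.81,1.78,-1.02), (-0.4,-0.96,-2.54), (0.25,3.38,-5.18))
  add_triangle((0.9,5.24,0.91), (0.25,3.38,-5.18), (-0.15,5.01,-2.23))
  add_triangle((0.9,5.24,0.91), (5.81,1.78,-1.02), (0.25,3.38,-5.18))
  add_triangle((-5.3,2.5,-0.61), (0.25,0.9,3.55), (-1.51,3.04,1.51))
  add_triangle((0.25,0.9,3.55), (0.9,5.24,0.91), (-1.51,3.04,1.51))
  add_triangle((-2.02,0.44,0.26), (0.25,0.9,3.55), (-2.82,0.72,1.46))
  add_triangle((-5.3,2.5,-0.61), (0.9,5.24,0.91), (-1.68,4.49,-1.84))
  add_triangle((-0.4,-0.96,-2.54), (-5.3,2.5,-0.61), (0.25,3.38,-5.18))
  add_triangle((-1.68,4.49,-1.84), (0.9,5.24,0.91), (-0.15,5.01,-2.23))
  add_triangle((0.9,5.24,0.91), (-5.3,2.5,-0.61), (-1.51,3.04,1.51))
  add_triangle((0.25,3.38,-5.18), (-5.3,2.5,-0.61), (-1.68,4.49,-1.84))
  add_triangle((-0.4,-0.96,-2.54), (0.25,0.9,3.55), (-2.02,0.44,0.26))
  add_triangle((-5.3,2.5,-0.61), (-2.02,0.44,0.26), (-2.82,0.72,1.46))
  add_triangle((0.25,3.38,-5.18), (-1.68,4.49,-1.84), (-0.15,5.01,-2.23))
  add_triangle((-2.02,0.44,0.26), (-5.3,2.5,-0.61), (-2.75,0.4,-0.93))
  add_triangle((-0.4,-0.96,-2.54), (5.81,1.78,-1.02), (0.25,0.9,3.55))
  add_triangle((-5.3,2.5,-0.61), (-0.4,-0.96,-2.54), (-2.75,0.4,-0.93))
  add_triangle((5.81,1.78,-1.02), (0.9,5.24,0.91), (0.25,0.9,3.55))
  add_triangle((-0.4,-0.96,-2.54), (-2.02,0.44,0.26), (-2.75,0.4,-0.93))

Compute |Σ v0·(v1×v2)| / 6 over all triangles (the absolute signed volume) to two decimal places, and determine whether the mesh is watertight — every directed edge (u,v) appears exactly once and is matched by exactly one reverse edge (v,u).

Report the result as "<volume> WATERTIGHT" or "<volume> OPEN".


128.53 OPEN

Per-triangle v0·(v1×v2)/6:
  t1: +12.5146
  t2: +4.1945
  t3: +28.1060
  t4: +5.7262
  t5: +6.1048
  t6: -0.2250
  t7: +10.8731
  t8: +12.9911
  t9: +4.3244
  t10: +6.7670
  t11: +11.9249
  t12: +0.4301
  t13: +0.5430
  t14: +4.6970
  t15: +0.6682
  t16: +0.8332
  t17: +1.3540
  t18: +16.4245
  t19: +0.2790
Σ = +128.5304 → |volume| = 128.53

Directed edges: 57 total; 3 unmatched, e.g. (-5.3,2.5,-0.61)→(0.25,0.9,3.55) → open.


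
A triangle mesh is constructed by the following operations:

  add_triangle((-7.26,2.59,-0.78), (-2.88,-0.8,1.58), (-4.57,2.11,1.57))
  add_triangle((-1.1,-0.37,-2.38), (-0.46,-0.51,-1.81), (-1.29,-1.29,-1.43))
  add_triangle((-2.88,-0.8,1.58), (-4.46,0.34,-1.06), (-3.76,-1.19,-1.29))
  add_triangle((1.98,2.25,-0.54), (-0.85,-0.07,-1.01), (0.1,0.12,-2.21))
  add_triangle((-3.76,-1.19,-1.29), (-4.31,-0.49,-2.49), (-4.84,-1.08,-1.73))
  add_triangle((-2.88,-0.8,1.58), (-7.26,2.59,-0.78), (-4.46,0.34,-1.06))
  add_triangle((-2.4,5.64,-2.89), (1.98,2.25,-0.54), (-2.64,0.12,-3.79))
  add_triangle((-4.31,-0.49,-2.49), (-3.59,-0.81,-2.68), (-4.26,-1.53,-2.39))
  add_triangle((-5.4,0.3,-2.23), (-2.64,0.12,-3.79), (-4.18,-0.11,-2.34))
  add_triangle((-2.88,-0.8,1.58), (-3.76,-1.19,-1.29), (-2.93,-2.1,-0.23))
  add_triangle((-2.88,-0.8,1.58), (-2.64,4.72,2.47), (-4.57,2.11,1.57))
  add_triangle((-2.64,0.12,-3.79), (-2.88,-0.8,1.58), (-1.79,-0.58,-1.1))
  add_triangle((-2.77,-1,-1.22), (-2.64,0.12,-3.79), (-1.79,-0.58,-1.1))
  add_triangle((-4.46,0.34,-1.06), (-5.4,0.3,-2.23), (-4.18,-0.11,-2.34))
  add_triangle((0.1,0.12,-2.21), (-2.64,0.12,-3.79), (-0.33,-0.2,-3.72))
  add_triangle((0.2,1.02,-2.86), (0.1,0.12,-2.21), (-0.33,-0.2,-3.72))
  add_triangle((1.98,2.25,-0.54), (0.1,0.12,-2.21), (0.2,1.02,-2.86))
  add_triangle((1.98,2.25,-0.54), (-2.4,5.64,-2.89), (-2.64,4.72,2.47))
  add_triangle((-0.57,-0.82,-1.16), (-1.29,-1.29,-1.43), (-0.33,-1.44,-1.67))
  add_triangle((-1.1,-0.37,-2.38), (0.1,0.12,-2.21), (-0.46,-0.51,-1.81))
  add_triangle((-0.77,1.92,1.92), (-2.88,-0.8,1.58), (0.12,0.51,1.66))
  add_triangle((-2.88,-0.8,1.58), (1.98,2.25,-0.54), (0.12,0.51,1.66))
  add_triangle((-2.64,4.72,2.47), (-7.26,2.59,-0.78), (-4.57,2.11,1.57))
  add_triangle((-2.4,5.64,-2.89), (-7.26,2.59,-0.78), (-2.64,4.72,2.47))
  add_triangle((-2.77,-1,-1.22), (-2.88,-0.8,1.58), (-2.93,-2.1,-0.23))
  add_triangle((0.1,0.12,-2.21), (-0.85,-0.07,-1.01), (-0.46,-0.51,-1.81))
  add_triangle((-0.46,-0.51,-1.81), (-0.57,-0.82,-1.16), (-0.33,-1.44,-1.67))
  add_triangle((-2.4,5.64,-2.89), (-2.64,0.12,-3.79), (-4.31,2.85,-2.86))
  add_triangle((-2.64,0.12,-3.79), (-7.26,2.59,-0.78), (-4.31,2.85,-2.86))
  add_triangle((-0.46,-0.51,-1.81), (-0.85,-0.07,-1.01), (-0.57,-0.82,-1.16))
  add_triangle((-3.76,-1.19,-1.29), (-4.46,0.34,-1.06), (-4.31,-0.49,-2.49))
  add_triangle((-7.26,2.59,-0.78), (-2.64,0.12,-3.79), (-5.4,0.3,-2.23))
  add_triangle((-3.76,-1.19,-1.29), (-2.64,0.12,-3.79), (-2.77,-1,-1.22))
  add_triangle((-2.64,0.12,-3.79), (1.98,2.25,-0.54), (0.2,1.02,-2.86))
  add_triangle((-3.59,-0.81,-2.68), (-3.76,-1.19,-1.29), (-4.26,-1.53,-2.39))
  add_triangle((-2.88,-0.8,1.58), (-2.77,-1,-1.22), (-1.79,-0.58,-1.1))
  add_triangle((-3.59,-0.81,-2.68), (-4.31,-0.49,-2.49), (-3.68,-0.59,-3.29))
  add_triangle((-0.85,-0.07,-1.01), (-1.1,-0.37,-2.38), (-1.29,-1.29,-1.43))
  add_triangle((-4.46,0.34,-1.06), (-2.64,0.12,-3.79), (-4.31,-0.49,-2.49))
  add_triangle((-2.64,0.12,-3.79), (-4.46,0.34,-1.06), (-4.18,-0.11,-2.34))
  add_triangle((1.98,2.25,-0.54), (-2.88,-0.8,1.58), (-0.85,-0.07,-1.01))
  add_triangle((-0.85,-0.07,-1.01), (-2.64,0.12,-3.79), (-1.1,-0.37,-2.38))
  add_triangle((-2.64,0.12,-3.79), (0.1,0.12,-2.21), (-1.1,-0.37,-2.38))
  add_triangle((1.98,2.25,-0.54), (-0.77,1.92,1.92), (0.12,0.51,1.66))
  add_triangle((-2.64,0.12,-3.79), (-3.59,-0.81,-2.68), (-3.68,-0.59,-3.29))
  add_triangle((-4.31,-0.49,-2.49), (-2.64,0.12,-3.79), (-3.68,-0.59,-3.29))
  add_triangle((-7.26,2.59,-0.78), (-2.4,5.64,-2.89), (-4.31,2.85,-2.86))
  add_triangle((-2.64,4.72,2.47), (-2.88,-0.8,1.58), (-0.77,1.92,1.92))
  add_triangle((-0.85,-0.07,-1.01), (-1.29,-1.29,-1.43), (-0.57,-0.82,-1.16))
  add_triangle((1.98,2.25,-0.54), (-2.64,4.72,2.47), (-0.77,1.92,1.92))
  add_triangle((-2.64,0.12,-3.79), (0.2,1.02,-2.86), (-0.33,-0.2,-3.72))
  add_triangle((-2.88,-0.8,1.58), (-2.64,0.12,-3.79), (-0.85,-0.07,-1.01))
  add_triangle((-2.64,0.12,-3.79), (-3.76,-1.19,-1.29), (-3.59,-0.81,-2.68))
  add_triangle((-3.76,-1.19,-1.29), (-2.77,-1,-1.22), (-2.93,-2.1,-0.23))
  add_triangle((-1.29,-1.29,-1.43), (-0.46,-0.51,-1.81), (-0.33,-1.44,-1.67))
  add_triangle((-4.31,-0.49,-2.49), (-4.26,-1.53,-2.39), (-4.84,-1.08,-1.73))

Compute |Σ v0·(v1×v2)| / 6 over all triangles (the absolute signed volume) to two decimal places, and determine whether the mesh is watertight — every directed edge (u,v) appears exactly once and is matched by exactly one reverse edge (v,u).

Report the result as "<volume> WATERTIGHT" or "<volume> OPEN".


Per-triangle v0·(v1×v2)/6:
  t1: +5.6539
  t2: +0.2165
  t3: +2.7860
  t4: -0.6427
  t5: -0.2483
  t6: +4.1446
  t7: +8.8035
  t8: +0.4757
  t9: +0.8168
  t10: +1.9414
  t11: +4.1104
  t12: -1.0609
  t13: +0.0741
  t14: +0.1899
  t15: -0.4005
  t16: +0.1483
  t17: +0.5651
  t18: +13.8622
  t19: -0.0559
  t20: +0.1709
  t21: +1.4251
  t22: -1.2833
  t23: +7.8239
  t24: +27.9723
  t25: -1.4879
  t26: -0.1758
  t27: -0.0945
  t28: +7.4491
  t29: +7.9517
  t30: -0.1061
  t31: +1.3676
  t32: +5.2599
  t33: +0.3844
  t34: +1.7087
  t35: -0.3548
  t36: -0.1216
  t37: +0.2613
  t38: +0.1840
  t39: +1.8358
  t40: -0.9264
  t41: -1.2482
  t42: +0.0771
  t43: +0.4788
  t44: +1.3504
  t45: +0.0291
  t46: +0.6305
  t47: +9.6946
  t48: +2.8736
  t49: -0.0922
  t50: +2.7423
  t51: +1.7676
  t52: +0.1870
  t53: -0.2777
  t54: +0.2581
  t55: +0.2962
  t56: +0.7738
Σ = +120.1652 → |volume| = 120.17

Directed edges: 168 total; 6 unmatched, e.g. (-4.84,-1.08,-1.73)→(-3.76,-1.19,-1.29) → open.

120.17 OPEN


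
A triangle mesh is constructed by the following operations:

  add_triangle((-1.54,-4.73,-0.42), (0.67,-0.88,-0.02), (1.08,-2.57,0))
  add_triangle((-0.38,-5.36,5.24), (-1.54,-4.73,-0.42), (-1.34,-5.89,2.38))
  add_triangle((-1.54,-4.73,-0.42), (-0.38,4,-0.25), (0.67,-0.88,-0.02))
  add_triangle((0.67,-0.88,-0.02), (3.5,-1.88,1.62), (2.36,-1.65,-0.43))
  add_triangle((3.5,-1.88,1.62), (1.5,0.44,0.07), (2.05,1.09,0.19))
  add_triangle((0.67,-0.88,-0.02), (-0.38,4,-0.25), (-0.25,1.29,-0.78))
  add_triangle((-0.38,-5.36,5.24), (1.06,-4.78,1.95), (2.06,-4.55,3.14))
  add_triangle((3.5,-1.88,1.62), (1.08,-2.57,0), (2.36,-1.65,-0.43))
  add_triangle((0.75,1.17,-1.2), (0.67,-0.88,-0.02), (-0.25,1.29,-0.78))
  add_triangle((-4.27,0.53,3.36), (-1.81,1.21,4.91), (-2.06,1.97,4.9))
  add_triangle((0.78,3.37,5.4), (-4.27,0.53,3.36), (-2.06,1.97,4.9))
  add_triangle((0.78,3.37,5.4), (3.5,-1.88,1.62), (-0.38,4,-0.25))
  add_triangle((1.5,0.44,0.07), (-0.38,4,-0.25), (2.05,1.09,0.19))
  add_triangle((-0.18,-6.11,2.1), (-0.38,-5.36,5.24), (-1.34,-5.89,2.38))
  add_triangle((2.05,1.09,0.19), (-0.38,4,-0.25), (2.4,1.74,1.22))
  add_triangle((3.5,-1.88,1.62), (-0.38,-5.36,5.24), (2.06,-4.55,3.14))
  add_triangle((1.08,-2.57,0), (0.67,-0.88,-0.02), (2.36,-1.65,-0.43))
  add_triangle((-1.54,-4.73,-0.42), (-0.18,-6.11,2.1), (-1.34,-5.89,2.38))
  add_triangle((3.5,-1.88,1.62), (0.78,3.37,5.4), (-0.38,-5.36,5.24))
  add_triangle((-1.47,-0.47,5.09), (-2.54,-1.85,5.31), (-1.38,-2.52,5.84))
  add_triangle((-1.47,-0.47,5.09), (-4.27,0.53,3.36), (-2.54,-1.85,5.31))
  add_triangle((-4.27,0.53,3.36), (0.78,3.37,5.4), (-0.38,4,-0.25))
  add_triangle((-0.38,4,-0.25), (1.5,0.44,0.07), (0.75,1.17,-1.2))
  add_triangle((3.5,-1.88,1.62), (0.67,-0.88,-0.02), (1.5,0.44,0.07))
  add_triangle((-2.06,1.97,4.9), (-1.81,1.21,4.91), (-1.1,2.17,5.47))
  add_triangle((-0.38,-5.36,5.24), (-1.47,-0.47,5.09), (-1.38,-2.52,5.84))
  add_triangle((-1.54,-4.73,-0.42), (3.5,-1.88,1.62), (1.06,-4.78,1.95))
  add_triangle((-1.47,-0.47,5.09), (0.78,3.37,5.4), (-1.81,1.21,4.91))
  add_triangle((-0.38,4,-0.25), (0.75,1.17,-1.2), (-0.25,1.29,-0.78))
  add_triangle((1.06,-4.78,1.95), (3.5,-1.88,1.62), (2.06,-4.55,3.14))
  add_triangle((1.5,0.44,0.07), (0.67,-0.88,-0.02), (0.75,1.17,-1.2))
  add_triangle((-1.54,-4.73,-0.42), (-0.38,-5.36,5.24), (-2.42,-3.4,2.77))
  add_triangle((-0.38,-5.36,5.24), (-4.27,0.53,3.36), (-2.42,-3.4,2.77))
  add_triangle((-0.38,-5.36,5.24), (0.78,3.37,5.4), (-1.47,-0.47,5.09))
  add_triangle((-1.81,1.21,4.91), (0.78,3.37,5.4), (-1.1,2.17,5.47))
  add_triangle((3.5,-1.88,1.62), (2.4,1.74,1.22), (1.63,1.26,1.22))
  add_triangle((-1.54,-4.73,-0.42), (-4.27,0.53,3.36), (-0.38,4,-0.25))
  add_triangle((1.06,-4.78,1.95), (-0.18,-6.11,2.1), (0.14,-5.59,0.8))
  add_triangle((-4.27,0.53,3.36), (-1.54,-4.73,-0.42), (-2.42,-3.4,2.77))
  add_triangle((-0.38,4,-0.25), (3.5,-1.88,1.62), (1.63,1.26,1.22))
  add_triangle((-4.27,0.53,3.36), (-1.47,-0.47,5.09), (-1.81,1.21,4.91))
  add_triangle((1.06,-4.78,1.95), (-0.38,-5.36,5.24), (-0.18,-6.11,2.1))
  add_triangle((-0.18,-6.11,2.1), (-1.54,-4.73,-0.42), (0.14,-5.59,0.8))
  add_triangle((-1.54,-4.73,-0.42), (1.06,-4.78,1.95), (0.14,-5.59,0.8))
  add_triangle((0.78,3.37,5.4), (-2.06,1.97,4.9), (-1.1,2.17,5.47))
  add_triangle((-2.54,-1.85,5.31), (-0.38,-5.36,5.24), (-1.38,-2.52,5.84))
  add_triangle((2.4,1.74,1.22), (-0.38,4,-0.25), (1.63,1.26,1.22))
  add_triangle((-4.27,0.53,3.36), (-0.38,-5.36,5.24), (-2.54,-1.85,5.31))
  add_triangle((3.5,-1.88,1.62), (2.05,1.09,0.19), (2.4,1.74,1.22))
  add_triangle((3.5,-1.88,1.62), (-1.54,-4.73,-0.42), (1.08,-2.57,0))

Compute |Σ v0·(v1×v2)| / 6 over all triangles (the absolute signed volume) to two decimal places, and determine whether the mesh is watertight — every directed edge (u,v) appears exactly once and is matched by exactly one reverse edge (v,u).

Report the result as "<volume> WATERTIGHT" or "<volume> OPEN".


Per-triangle v0·(v1×v2)/6:
  t1: +0.0842
  t2: -0.5211
  t3: +0.3792
  t4: -0.3883
  t5: +0.2465
  t6: -0.2798
  t7: +4.1610
  t8: +1.6556
  t9: +0.0630
  t10: +1.9533
  t11: +0.7531
  t12: +11.3214
  t13: +0.1253
  t14: +3.9557
  t15: +1.4662
  t16: +3.7820
  t17: -0.0410
  t18: +2.9372
  t19: +28.3255
  t20: +2.0448
  t21: +4.5234
  t22: +18.2719
  t23: +1.2143
  t24: +0.4293
  t25: +0.7425
  t26: +0.6361
  t27: +4.0117
  t28: +4.5878
  t29: +0.4973
  t30: +2.4391
  t31: +0.3446
  t32: +9.2224
  t33: +9.6803
  t34: +13.3971
  t35: +0.3344
  t36: +0.6867
  t37: +6.5132
  t38: +1.4664
  t39: +7.3292
  t40: -1.1232
  t41: +4.3767
  t42: +4.2244
  t43: +2.2340
  t44: -0.9951
  t45: +1.2473
  t46: +3.5080
  t47: +0.6712
  t48: +5.1284
  t49: +1.4804
  t50: +1.9604
Σ = +171.0642 → |volume| = 171.06

Directed edges: 150 total, each appears once with its reverse present → watertight.

171.06 WATERTIGHT
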